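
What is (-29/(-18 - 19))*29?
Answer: 841/37 ≈ 22.730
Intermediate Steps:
(-29/(-18 - 19))*29 = (-29/(-37))*29 = -1/37*(-29)*29 = (29/37)*29 = 841/37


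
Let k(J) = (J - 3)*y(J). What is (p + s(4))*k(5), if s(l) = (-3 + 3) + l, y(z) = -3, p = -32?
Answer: 168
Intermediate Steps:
k(J) = 9 - 3*J (k(J) = (J - 3)*(-3) = (-3 + J)*(-3) = 9 - 3*J)
s(l) = l (s(l) = 0 + l = l)
(p + s(4))*k(5) = (-32 + 4)*(9 - 3*5) = -28*(9 - 15) = -28*(-6) = 168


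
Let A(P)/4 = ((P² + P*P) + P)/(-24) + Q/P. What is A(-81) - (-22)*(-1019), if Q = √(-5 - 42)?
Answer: -49183/2 - 4*I*√47/81 ≈ -24592.0 - 0.33855*I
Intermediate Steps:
Q = I*√47 (Q = √(-47) = I*√47 ≈ 6.8557*I)
A(P) = -P²/3 - P/6 + 4*I*√47/P (A(P) = 4*(((P² + P*P) + P)/(-24) + (I*√47)/P) = 4*(((P² + P²) + P)*(-1/24) + I*√47/P) = 4*((2*P² + P)*(-1/24) + I*√47/P) = 4*((P + 2*P²)*(-1/24) + I*√47/P) = 4*((-P²/12 - P/24) + I*√47/P) = 4*(-P²/12 - P/24 + I*√47/P) = -P²/3 - P/6 + 4*I*√47/P)
A(-81) - (-22)*(-1019) = (-⅓*(-81)² - ⅙*(-81) + 4*I*√47/(-81)) - (-22)*(-1019) = (-⅓*6561 + 27/2 + 4*I*√47*(-1/81)) - 1*22418 = (-2187 + 27/2 - 4*I*√47/81) - 22418 = (-4347/2 - 4*I*√47/81) - 22418 = -49183/2 - 4*I*√47/81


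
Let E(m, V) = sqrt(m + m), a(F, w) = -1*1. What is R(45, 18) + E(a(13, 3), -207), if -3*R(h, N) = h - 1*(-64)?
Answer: -109/3 + I*sqrt(2) ≈ -36.333 + 1.4142*I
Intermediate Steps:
a(F, w) = -1
E(m, V) = sqrt(2)*sqrt(m) (E(m, V) = sqrt(2*m) = sqrt(2)*sqrt(m))
R(h, N) = -64/3 - h/3 (R(h, N) = -(h - 1*(-64))/3 = -(h + 64)/3 = -(64 + h)/3 = -64/3 - h/3)
R(45, 18) + E(a(13, 3), -207) = (-64/3 - 1/3*45) + sqrt(2)*sqrt(-1) = (-64/3 - 15) + sqrt(2)*I = -109/3 + I*sqrt(2)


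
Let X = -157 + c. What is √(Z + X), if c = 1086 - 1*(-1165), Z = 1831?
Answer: 5*√157 ≈ 62.650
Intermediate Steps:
c = 2251 (c = 1086 + 1165 = 2251)
X = 2094 (X = -157 + 2251 = 2094)
√(Z + X) = √(1831 + 2094) = √3925 = 5*√157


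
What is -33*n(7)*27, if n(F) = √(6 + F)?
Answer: -891*√13 ≈ -3212.5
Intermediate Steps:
-33*n(7)*27 = -33*√(6 + 7)*27 = -33*√13*27 = -891*√13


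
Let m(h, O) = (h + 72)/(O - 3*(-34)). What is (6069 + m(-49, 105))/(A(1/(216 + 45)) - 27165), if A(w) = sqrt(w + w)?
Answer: -43030392270/192601615723 - 54622*sqrt(58)/577804847169 ≈ -0.22342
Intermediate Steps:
A(w) = sqrt(2)*sqrt(w) (A(w) = sqrt(2*w) = sqrt(2)*sqrt(w))
m(h, O) = (72 + h)/(102 + O) (m(h, O) = (72 + h)/(O + 102) = (72 + h)/(102 + O))
(6069 + m(-49, 105))/(A(1/(216 + 45)) - 27165) = (6069 + (72 - 49)/(102 + 105))/(sqrt(2)*sqrt(1/(216 + 45)) - 27165) = (6069 + 23/207)/(sqrt(2)*sqrt(1/261) - 27165) = (6069 + (1/207)*23)/(sqrt(2)*sqrt(1/261) - 27165) = (6069 + 1/9)/(sqrt(2)*(sqrt(29)/87) - 27165) = 54622/(9*(sqrt(58)/87 - 27165)) = 54622/(9*(-27165 + sqrt(58)/87))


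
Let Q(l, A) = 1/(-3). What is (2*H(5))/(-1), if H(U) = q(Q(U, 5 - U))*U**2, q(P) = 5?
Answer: -250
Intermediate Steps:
Q(l, A) = -1/3 (Q(l, A) = 1*(-1/3) = -1/3)
H(U) = 5*U**2
(2*H(5))/(-1) = (2*(5*5**2))/(-1) = -2*5*25 = -2*125 = -1*250 = -250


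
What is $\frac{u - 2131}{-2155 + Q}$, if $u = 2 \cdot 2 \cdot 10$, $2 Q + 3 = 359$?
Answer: $\frac{697}{659} \approx 1.0577$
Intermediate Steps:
$Q = 178$ ($Q = - \frac{3}{2} + \frac{1}{2} \cdot 359 = - \frac{3}{2} + \frac{359}{2} = 178$)
$u = 40$ ($u = 4 \cdot 10 = 40$)
$\frac{u - 2131}{-2155 + Q} = \frac{40 - 2131}{-2155 + 178} = - \frac{2091}{-1977} = \left(-2091\right) \left(- \frac{1}{1977}\right) = \frac{697}{659}$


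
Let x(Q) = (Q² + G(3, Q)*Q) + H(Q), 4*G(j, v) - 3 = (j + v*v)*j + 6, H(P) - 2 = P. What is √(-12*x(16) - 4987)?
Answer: I*√46003 ≈ 214.48*I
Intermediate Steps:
H(P) = 2 + P
G(j, v) = 9/4 + j*(j + v²)/4 (G(j, v) = ¾ + ((j + v*v)*j + 6)/4 = ¾ + ((j + v²)*j + 6)/4 = ¾ + (j*(j + v²) + 6)/4 = ¾ + (6 + j*(j + v²))/4 = ¾ + (3/2 + j*(j + v²)/4) = 9/4 + j*(j + v²)/4)
x(Q) = 2 + Q + Q² + Q*(9/2 + 3*Q²/4) (x(Q) = (Q² + (9/4 + (¼)*3² + (¼)*3*Q²)*Q) + (2 + Q) = (Q² + (9/4 + (¼)*9 + 3*Q²/4)*Q) + (2 + Q) = (Q² + (9/4 + 9/4 + 3*Q²/4)*Q) + (2 + Q) = (Q² + (9/2 + 3*Q²/4)*Q) + (2 + Q) = (Q² + Q*(9/2 + 3*Q²/4)) + (2 + Q) = 2 + Q + Q² + Q*(9/2 + 3*Q²/4))
√(-12*x(16) - 4987) = √(-12*(2 + 16² + (¾)*16³ + (11/2)*16) - 4987) = √(-12*(2 + 256 + (¾)*4096 + 88) - 4987) = √(-12*(2 + 256 + 3072 + 88) - 4987) = √(-12*3418 - 4987) = √(-41016 - 4987) = √(-46003) = I*√46003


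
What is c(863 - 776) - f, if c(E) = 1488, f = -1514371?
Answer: 1515859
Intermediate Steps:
c(863 - 776) - f = 1488 - 1*(-1514371) = 1488 + 1514371 = 1515859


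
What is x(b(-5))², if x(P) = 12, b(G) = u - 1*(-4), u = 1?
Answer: 144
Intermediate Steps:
b(G) = 5 (b(G) = 1 - 1*(-4) = 1 + 4 = 5)
x(b(-5))² = 12² = 144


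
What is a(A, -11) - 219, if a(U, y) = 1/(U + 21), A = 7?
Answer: -6131/28 ≈ -218.96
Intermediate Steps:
a(U, y) = 1/(21 + U)
a(A, -11) - 219 = 1/(21 + 7) - 219 = 1/28 - 219 = -6131/28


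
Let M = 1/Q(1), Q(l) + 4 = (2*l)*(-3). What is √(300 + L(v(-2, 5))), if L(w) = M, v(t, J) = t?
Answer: √29990/10 ≈ 17.318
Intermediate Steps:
Q(l) = -4 - 6*l (Q(l) = -4 + (2*l)*(-3) = -4 - 6*l)
M = -⅒ (M = 1/(-4 - 6*1) = 1/(-4 - 6) = 1/(-10) = -⅒ ≈ -0.10000)
L(w) = -⅒
√(300 + L(v(-2, 5))) = √(300 - ⅒) = √(2999/10) = √29990/10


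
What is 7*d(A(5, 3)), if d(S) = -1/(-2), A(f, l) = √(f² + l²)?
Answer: 7/2 ≈ 3.5000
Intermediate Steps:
d(S) = ½ (d(S) = -1*(-½) = ½)
7*d(A(5, 3)) = 7*(½) = 7/2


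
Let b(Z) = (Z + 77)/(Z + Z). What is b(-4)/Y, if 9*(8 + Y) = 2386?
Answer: -657/18512 ≈ -0.035491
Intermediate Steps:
Y = 2314/9 (Y = -8 + (1/9)*2386 = -8 + 2386/9 = 2314/9 ≈ 257.11)
b(Z) = (77 + Z)/(2*Z) (b(Z) = (77 + Z)/((2*Z)) = (77 + Z)*(1/(2*Z)) = (77 + Z)/(2*Z))
b(-4)/Y = ((1/2)*(77 - 4)/(-4))/(2314/9) = ((1/2)*(-1/4)*73)*(9/2314) = -73/8*9/2314 = -657/18512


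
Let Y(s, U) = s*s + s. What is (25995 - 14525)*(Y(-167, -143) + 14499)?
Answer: 484274870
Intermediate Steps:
Y(s, U) = s + s² (Y(s, U) = s² + s = s + s²)
(25995 - 14525)*(Y(-167, -143) + 14499) = (25995 - 14525)*(-167*(1 - 167) + 14499) = 11470*(-167*(-166) + 14499) = 11470*(27722 + 14499) = 11470*42221 = 484274870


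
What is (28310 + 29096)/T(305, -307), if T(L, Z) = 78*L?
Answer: 28703/11895 ≈ 2.4130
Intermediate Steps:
(28310 + 29096)/T(305, -307) = (28310 + 29096)/((78*305)) = 57406/23790 = 57406*(1/23790) = 28703/11895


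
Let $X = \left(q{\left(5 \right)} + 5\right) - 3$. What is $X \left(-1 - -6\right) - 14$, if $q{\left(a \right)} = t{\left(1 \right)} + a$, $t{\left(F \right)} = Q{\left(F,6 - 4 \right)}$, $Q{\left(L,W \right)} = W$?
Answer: $31$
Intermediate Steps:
$t{\left(F \right)} = 2$ ($t{\left(F \right)} = 6 - 4 = 2$)
$q{\left(a \right)} = 2 + a$
$X = 9$ ($X = \left(\left(2 + 5\right) + 5\right) - 3 = \left(7 + 5\right) - 3 = 12 - 3 = 9$)
$X \left(-1 - -6\right) - 14 = 9 \left(-1 - -6\right) - 14 = 9 \left(-1 + 6\right) - 14 = 9 \cdot 5 - 14 = 45 - 14 = 31$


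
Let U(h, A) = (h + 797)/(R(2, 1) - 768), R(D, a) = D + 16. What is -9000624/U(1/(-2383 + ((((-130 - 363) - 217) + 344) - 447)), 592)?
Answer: 21574495728000/2547211 ≈ 8.4699e+6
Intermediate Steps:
R(D, a) = 16 + D
U(h, A) = -797/750 - h/750 (U(h, A) = (h + 797)/((16 + 2) - 768) = (797 + h)/(18 - 768) = (797 + h)/(-750) = (797 + h)*(-1/750) = -797/750 - h/750)
-9000624/U(1/(-2383 + ((((-130 - 363) - 217) + 344) - 447)), 592) = -9000624/(-797/750 - 1/(750*(-2383 + ((((-130 - 363) - 217) + 344) - 447)))) = -9000624/(-797/750 - 1/(750*(-2383 + (((-493 - 217) + 344) - 447)))) = -9000624/(-797/750 - 1/(750*(-2383 + ((-710 + 344) - 447)))) = -9000624/(-797/750 - 1/(750*(-2383 + (-366 - 447)))) = -9000624/(-797/750 - 1/(750*(-2383 - 813))) = -9000624/(-797/750 - 1/750/(-3196)) = -9000624/(-797/750 - 1/750*(-1/3196)) = -9000624/(-797/750 + 1/2397000) = -9000624/(-2547211/2397000) = -9000624*(-2397000/2547211) = 21574495728000/2547211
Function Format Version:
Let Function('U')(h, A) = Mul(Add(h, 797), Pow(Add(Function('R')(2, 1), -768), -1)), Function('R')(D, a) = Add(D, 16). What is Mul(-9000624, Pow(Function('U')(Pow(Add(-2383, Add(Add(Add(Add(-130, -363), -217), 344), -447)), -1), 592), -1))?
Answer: Rational(21574495728000, 2547211) ≈ 8.4699e+6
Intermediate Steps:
Function('R')(D, a) = Add(16, D)
Function('U')(h, A) = Add(Rational(-797, 750), Mul(Rational(-1, 750), h)) (Function('U')(h, A) = Mul(Add(h, 797), Pow(Add(Add(16, 2), -768), -1)) = Mul(Add(797, h), Pow(Add(18, -768), -1)) = Mul(Add(797, h), Pow(-750, -1)) = Mul(Add(797, h), Rational(-1, 750)) = Add(Rational(-797, 750), Mul(Rational(-1, 750), h)))
Mul(-9000624, Pow(Function('U')(Pow(Add(-2383, Add(Add(Add(Add(-130, -363), -217), 344), -447)), -1), 592), -1)) = Mul(-9000624, Pow(Add(Rational(-797, 750), Mul(Rational(-1, 750), Pow(Add(-2383, Add(Add(Add(Add(-130, -363), -217), 344), -447)), -1))), -1)) = Mul(-9000624, Pow(Add(Rational(-797, 750), Mul(Rational(-1, 750), Pow(Add(-2383, Add(Add(Add(-493, -217), 344), -447)), -1))), -1)) = Mul(-9000624, Pow(Add(Rational(-797, 750), Mul(Rational(-1, 750), Pow(Add(-2383, Add(Add(-710, 344), -447)), -1))), -1)) = Mul(-9000624, Pow(Add(Rational(-797, 750), Mul(Rational(-1, 750), Pow(Add(-2383, Add(-366, -447)), -1))), -1)) = Mul(-9000624, Pow(Add(Rational(-797, 750), Mul(Rational(-1, 750), Pow(Add(-2383, -813), -1))), -1)) = Mul(-9000624, Pow(Add(Rational(-797, 750), Mul(Rational(-1, 750), Pow(-3196, -1))), -1)) = Mul(-9000624, Pow(Add(Rational(-797, 750), Mul(Rational(-1, 750), Rational(-1, 3196))), -1)) = Mul(-9000624, Pow(Add(Rational(-797, 750), Rational(1, 2397000)), -1)) = Mul(-9000624, Pow(Rational(-2547211, 2397000), -1)) = Mul(-9000624, Rational(-2397000, 2547211)) = Rational(21574495728000, 2547211)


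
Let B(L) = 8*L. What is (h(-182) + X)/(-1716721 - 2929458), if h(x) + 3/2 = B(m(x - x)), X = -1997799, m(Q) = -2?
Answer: 3995633/9292358 ≈ 0.42999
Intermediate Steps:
h(x) = -35/2 (h(x) = -3/2 + 8*(-2) = -3/2 - 16 = -35/2)
(h(-182) + X)/(-1716721 - 2929458) = (-35/2 - 1997799)/(-1716721 - 2929458) = -3995633/2/(-4646179) = -3995633/2*(-1/4646179) = 3995633/9292358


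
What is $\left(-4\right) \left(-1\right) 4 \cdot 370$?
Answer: $5920$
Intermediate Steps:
$\left(-4\right) \left(-1\right) 4 \cdot 370 = 4 \cdot 4 \cdot 370 = 16 \cdot 370 = 5920$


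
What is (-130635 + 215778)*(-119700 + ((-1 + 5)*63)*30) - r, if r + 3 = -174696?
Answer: -9547761321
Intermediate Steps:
r = -174699 (r = -3 - 174696 = -174699)
(-130635 + 215778)*(-119700 + ((-1 + 5)*63)*30) - r = (-130635 + 215778)*(-119700 + ((-1 + 5)*63)*30) - 1*(-174699) = 85143*(-119700 + (4*63)*30) + 174699 = 85143*(-119700 + 252*30) + 174699 = 85143*(-119700 + 7560) + 174699 = 85143*(-112140) + 174699 = -9547936020 + 174699 = -9547761321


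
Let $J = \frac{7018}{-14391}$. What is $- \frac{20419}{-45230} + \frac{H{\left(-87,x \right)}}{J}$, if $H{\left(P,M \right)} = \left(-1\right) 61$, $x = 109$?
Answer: $\frac{9962125318}{79356035} \approx 125.54$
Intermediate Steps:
$H{\left(P,M \right)} = -61$
$J = - \frac{7018}{14391}$ ($J = 7018 \left(- \frac{1}{14391}\right) = - \frac{7018}{14391} \approx -0.48767$)
$- \frac{20419}{-45230} + \frac{H{\left(-87,x \right)}}{J} = - \frac{20419}{-45230} - \frac{61}{- \frac{7018}{14391}} = \left(-20419\right) \left(- \frac{1}{45230}\right) - - \frac{877851}{7018} = \frac{20419}{45230} + \frac{877851}{7018} = \frac{9962125318}{79356035}$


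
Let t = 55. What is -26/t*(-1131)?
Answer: 29406/55 ≈ 534.65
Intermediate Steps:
-26/t*(-1131) = -26/55*(-1131) = 29406/55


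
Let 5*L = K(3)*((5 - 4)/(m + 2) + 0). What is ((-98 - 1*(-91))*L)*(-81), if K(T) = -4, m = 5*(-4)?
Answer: 126/5 ≈ 25.200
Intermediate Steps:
m = -20
L = 2/45 (L = (-4*((5 - 4)/(-20 + 2) + 0))/5 = (-4*(1/(-18) + 0))/5 = (-4*(1*(-1/18) + 0))/5 = (-4*(-1/18 + 0))/5 = (-4*(-1/18))/5 = (⅕)*(2/9) = 2/45 ≈ 0.044444)
((-98 - 1*(-91))*L)*(-81) = ((-98 - 1*(-91))*(2/45))*(-81) = ((-98 + 91)*(2/45))*(-81) = -7*2/45*(-81) = -14/45*(-81) = 126/5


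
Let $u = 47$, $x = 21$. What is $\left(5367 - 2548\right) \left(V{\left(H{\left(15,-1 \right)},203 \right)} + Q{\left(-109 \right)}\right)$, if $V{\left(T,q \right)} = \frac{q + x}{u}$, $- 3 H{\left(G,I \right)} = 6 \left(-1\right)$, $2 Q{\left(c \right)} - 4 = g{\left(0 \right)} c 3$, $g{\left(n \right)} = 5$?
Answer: $- \frac{214833171}{94} \approx -2.2855 \cdot 10^{6}$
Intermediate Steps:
$Q{\left(c \right)} = 2 + \frac{15 c}{2}$ ($Q{\left(c \right)} = 2 + \frac{5 c 3}{2} = 2 + \frac{15 c}{2}$)
$H{\left(G,I \right)} = 2$ ($H{\left(G,I \right)} = - \frac{6 \left(-1\right)}{3} = \left(- \frac{1}{3}\right) \left(-6\right) = 2$)
$V{\left(T,q \right)} = \frac{21}{47} + \frac{q}{47}$ ($V{\left(T,q \right)} = \frac{q + 21}{47} = \left(21 + q\right) \frac{1}{47} = \frac{21}{47} + \frac{q}{47}$)
$\left(5367 - 2548\right) \left(V{\left(H{\left(15,-1 \right)},203 \right)} + Q{\left(-109 \right)}\right) = \left(5367 - 2548\right) \left(\left(\frac{21}{47} + \frac{1}{47} \cdot 203\right) + \left(2 + \frac{15}{2} \left(-109\right)\right)\right) = 2819 \left(\left(\frac{21}{47} + \frac{203}{47}\right) + \left(2 - \frac{1635}{2}\right)\right) = 2819 \left(\frac{224}{47} - \frac{1631}{2}\right) = 2819 \left(- \frac{76209}{94}\right) = - \frac{214833171}{94}$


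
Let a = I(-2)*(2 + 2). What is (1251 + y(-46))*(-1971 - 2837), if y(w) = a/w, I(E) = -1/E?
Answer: -138335776/23 ≈ -6.0146e+6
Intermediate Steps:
a = 2 (a = (-1/(-2))*(2 + 2) = -1*(-1/2)*4 = (1/2)*4 = 2)
y(w) = 2/w
(1251 + y(-46))*(-1971 - 2837) = (1251 + 2/(-46))*(-1971 - 2837) = (1251 + 2*(-1/46))*(-4808) = (1251 - 1/23)*(-4808) = (28772/23)*(-4808) = -138335776/23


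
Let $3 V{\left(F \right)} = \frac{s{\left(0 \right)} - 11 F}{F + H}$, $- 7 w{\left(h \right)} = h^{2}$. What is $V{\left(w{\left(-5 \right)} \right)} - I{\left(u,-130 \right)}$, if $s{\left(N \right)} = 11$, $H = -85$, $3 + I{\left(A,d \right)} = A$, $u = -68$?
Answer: $\frac{32927}{465} \approx 70.811$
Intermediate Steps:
$I{\left(A,d \right)} = -3 + A$
$w{\left(h \right)} = - \frac{h^{2}}{7}$
$V{\left(F \right)} = \frac{11 - 11 F}{3 \left(-85 + F\right)}$ ($V{\left(F \right)} = \frac{\left(11 - 11 F\right) \frac{1}{F - 85}}{3} = \frac{\left(11 - 11 F\right) \frac{1}{-85 + F}}{3} = \frac{\frac{1}{-85 + F} \left(11 - 11 F\right)}{3} = \frac{11 - 11 F}{3 \left(-85 + F\right)}$)
$V{\left(w{\left(-5 \right)} \right)} - I{\left(u,-130 \right)} = \frac{11 \left(1 - - \frac{\left(-5\right)^{2}}{7}\right)}{3 \left(-85 - \frac{\left(-5\right)^{2}}{7}\right)} - \left(-3 - 68\right) = \frac{11 \left(1 - \left(- \frac{1}{7}\right) 25\right)}{3 \left(-85 - \frac{25}{7}\right)} - -71 = \frac{11 \left(1 - - \frac{25}{7}\right)}{3 \left(-85 - \frac{25}{7}\right)} + 71 = \frac{11 \left(1 + \frac{25}{7}\right)}{3 \left(- \frac{620}{7}\right)} + 71 = \frac{11}{3} \left(- \frac{7}{620}\right) \frac{32}{7} + 71 = - \frac{88}{465} + 71 = \frac{32927}{465}$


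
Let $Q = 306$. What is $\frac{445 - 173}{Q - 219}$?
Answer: $\frac{272}{87} \approx 3.1264$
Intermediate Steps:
$\frac{445 - 173}{Q - 219} = \frac{445 - 173}{306 - 219} = \frac{272}{87}$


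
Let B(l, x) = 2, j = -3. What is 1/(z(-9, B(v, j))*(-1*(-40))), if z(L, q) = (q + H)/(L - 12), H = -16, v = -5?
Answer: 3/80 ≈ 0.037500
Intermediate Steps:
z(L, q) = (-16 + q)/(-12 + L) (z(L, q) = (q - 16)/(L - 12) = (-16 + q)/(-12 + L))
1/(z(-9, B(v, j))*(-1*(-40))) = 1/(((-16 + 2)/(-12 - 9))*(-1*(-40))) = 1/((-14/(-21))*40) = 1/(-1/21*(-14)*40) = 1/((⅔)*40) = 1/(80/3) = 3/80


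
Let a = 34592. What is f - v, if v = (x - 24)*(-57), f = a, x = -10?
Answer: 32654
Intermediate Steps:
f = 34592
v = 1938 (v = (-10 - 24)*(-57) = -34*(-57) = 1938)
f - v = 34592 - 1*1938 = 34592 - 1938 = 32654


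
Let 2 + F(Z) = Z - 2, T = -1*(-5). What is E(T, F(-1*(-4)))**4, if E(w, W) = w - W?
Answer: 625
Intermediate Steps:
T = 5
F(Z) = -4 + Z (F(Z) = -2 + (Z - 2) = -2 + (-2 + Z) = -4 + Z)
E(T, F(-1*(-4)))**4 = (5 - (-4 - 1*(-4)))**4 = (5 - (-4 + 4))**4 = (5 - 1*0)**4 = (5 + 0)**4 = 5**4 = 625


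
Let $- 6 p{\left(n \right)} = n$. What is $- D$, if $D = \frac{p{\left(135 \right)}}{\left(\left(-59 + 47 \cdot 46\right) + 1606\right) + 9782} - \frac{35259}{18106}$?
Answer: $\frac{26449253}{13570447} \approx 1.949$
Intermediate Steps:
$p{\left(n \right)} = - \frac{n}{6}$
$D = - \frac{26449253}{13570447}$ ($D = \frac{\left(- \frac{1}{6}\right) 135}{\left(\left(-59 + 47 \cdot 46\right) + 1606\right) + 9782} - \frac{35259}{18106} = - \frac{45}{2 \left(\left(\left(-59 + 2162\right) + 1606\right) + 9782\right)} - \frac{35259}{18106} = - \frac{45}{2 \left(\left(2103 + 1606\right) + 9782\right)} - \frac{35259}{18106} = - \frac{45}{2 \left(3709 + 9782\right)} - \frac{35259}{18106} = - \frac{45}{2 \cdot 13491} - \frac{35259}{18106} = \left(- \frac{45}{2}\right) \frac{1}{13491} - \frac{35259}{18106} = - \frac{5}{2998} - \frac{35259}{18106} = - \frac{26449253}{13570447} \approx -1.949$)
$- D = \left(-1\right) \left(- \frac{26449253}{13570447}\right) = \frac{26449253}{13570447}$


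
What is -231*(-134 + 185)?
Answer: -11781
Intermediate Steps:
-231*(-134 + 185) = -231*51 = -11781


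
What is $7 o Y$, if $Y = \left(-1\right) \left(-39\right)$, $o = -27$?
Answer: $-7371$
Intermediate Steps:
$Y = 39$
$7 o Y = 7 \left(-27\right) 39 = \left(-189\right) 39 = -7371$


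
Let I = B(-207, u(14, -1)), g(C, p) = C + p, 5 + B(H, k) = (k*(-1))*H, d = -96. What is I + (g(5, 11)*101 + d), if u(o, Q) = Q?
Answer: 1308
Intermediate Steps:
B(H, k) = -5 - H*k (B(H, k) = -5 + (k*(-1))*H = -5 + (-k)*H = -5 - H*k)
I = -212 (I = -5 - 1*(-207)*(-1) = -5 - 207 = -212)
I + (g(5, 11)*101 + d) = -212 + ((5 + 11)*101 - 96) = -212 + (16*101 - 96) = -212 + (1616 - 96) = -212 + 1520 = 1308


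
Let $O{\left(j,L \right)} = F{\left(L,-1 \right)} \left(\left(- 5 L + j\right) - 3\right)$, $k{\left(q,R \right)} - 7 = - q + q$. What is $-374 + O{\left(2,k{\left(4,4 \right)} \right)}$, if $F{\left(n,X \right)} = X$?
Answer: $-338$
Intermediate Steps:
$k{\left(q,R \right)} = 7$ ($k{\left(q,R \right)} = 7 + \left(- q + q\right) = 7 + 0 = 7$)
$O{\left(j,L \right)} = 3 - j + 5 L$ ($O{\left(j,L \right)} = - (\left(- 5 L + j\right) - 3) = - (\left(j - 5 L\right) - 3) = - (-3 + j - 5 L) = 3 - j + 5 L$)
$-374 + O{\left(2,k{\left(4,4 \right)} \right)} = -374 + \left(3 - 2 + 5 \cdot 7\right) = -374 + \left(3 - 2 + 35\right) = -374 + 36 = -338$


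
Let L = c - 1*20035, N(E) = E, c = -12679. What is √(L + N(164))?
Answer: 5*I*√1302 ≈ 180.42*I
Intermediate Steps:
L = -32714 (L = -12679 - 1*20035 = -12679 - 20035 = -32714)
√(L + N(164)) = √(-32714 + 164) = √(-32550) = 5*I*√1302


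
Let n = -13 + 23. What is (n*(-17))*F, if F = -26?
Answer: 4420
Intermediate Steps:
n = 10
(n*(-17))*F = (10*(-17))*(-26) = -170*(-26) = 4420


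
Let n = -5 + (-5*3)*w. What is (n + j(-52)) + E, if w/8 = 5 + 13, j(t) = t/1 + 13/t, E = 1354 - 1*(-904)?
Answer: 163/4 ≈ 40.750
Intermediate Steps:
E = 2258 (E = 1354 + 904 = 2258)
j(t) = t + 13/t (j(t) = t*1 + 13/t = t + 13/t)
w = 144 (w = 8*(5 + 13) = 8*18 = 144)
n = -2165 (n = -5 - 5*3*144 = -5 - 15*144 = -5 - 2160 = -2165)
(n + j(-52)) + E = (-2165 + (-52 + 13/(-52))) + 2258 = (-2165 + (-52 + 13*(-1/52))) + 2258 = (-2165 + (-52 - ¼)) + 2258 = (-2165 - 209/4) + 2258 = -8869/4 + 2258 = 163/4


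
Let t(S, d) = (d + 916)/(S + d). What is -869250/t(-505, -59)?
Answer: 490257000/857 ≈ 5.7206e+5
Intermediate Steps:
t(S, d) = (916 + d)/(S + d)
-869250/t(-505, -59) = -869250*(-505 - 59)/(916 - 59) = -869250/(857/(-564)) = -869250/((-1/564*857)) = -869250/(-857/564) = -869250*(-564/857) = 490257000/857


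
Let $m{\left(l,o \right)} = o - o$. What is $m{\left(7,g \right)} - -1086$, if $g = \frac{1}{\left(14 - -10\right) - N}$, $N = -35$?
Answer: $1086$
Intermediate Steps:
$g = \frac{1}{59}$ ($g = \frac{1}{\left(14 - -10\right) - -35} = \frac{1}{\left(14 + 10\right) + 35} = \frac{1}{24 + 35} = \frac{1}{59} \approx 0.016949$)
$m{\left(l,o \right)} = 0$
$m{\left(7,g \right)} - -1086 = 0 - -1086 = 0 + 1086 = 1086$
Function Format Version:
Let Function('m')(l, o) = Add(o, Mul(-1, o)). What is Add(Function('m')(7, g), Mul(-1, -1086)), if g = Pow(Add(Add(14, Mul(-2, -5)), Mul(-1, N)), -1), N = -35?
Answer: 1086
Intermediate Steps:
g = Rational(1, 59) (g = Pow(Add(Add(14, Mul(-2, -5)), Mul(-1, -35)), -1) = Pow(Add(Add(14, 10), 35), -1) = Pow(Add(24, 35), -1) = Pow(59, -1) = Rational(1, 59) ≈ 0.016949)
Function('m')(l, o) = 0
Add(Function('m')(7, g), Mul(-1, -1086)) = Add(0, Mul(-1, -1086)) = Add(0, 1086) = 1086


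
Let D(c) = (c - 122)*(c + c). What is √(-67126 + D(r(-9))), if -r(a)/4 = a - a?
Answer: I*√67126 ≈ 259.09*I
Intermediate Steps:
r(a) = 0 (r(a) = -4*(a - a) = -4*0 = 0)
D(c) = 2*c*(-122 + c) (D(c) = (-122 + c)*(2*c) = 2*c*(-122 + c))
√(-67126 + D(r(-9))) = √(-67126 + 2*0*(-122 + 0)) = √(-67126 + 2*0*(-122)) = √(-67126 + 0) = √(-67126) = I*√67126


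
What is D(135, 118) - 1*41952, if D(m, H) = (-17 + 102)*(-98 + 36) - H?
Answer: -47340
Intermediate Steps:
D(m, H) = -5270 - H (D(m, H) = 85*(-62) - H = -5270 - H)
D(135, 118) - 1*41952 = (-5270 - 1*118) - 1*41952 = (-5270 - 118) - 41952 = -5388 - 41952 = -47340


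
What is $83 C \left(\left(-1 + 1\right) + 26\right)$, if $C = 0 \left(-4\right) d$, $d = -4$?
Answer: $0$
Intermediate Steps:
$C = 0$ ($C = 0 \left(-4\right) \left(-4\right) = 0 \left(-4\right) = 0$)
$83 C \left(\left(-1 + 1\right) + 26\right) = 83 \cdot 0 \left(\left(-1 + 1\right) + 26\right) = 0 \left(0 + 26\right) = 0 \cdot 26 = 0$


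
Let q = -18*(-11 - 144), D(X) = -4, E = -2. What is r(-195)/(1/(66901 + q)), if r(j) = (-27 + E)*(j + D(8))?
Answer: 402186761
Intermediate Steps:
q = 2790 (q = -18*(-155) = 2790)
r(j) = 116 - 29*j (r(j) = (-27 - 2)*(j - 4) = -29*(-4 + j) = 116 - 29*j)
r(-195)/(1/(66901 + q)) = (116 - 29*(-195))/(1/(66901 + 2790)) = (116 + 5655)/(1/69691) = 5771/(1/69691) = 5771*69691 = 402186761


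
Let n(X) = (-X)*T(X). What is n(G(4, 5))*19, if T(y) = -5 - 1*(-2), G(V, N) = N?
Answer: 285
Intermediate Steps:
T(y) = -3 (T(y) = -5 + 2 = -3)
n(X) = 3*X (n(X) = -X*(-3) = 3*X)
n(G(4, 5))*19 = (3*5)*19 = 15*19 = 285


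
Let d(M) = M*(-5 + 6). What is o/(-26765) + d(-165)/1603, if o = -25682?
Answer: 36752021/42904295 ≈ 0.85660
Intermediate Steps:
d(M) = M (d(M) = M*1 = M)
o/(-26765) + d(-165)/1603 = -25682/(-26765) - 165/1603 = -25682*(-1/26765) - 165*1/1603 = 25682/26765 - 165/1603 = 36752021/42904295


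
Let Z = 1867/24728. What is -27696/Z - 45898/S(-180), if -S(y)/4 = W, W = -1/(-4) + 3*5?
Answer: -41691176402/113887 ≈ -3.6608e+5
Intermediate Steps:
Z = 1867/24728 (Z = 1867*(1/24728) = 1867/24728 ≈ 0.075501)
W = 61/4 (W = -1*(-1/4) + 15 = 1/4 + 15 = 61/4 ≈ 15.250)
S(y) = -61 (S(y) = -4*61/4 = -61)
-27696/Z - 45898/S(-180) = -27696/1867/24728 - 45898/(-61) = -27696*24728/1867 - 45898*(-1/61) = -684866688/1867 + 45898/61 = -41691176402/113887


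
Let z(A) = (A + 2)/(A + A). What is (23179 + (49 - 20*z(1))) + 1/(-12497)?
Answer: 289905405/12497 ≈ 23198.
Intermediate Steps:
z(A) = (2 + A)/(2*A) (z(A) = (2 + A)/((2*A)) = (2 + A)*(1/(2*A)) = (2 + A)/(2*A))
(23179 + (49 - 20*z(1))) + 1/(-12497) = (23179 + (49 - 10*(2 + 1)/1)) + 1/(-12497) = (23179 + (49 - 10*3)) - 1/12497 = (23179 + (49 - 20*3/2)) - 1/12497 = (23179 + (49 - 30)) - 1/12497 = (23179 + 19) - 1/12497 = 23198 - 1/12497 = 289905405/12497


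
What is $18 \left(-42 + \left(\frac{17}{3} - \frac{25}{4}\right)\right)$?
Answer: $- \frac{1533}{2} \approx -766.5$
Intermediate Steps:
$18 \left(-42 + \left(\frac{17}{3} - \frac{25}{4}\right)\right) = 18 \left(-42 - \frac{7}{12}\right) = 18 \left(- \frac{511}{12}\right) = - \frac{1533}{2}$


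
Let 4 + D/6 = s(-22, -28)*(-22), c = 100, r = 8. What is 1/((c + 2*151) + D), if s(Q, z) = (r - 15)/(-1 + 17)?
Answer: 4/1743 ≈ 0.0022949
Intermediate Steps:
s(Q, z) = -7/16 (s(Q, z) = (8 - 15)/(-1 + 17) = -7/16)
D = 135/4 (D = -24 + 6*(-7/16*(-22)) = -24 + 6*(77/8) = -24 + 231/4 = 135/4 ≈ 33.750)
1/((c + 2*151) + D) = 1/((100 + 2*151) + 135/4) = 1/((100 + 302) + 135/4) = 1/(402 + 135/4) = 1/(1743/4) = 4/1743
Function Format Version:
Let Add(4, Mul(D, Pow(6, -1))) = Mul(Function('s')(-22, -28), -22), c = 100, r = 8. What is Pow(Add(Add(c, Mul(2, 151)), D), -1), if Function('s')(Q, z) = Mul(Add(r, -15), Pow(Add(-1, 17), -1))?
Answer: Rational(4, 1743) ≈ 0.0022949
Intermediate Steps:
Function('s')(Q, z) = Rational(-7, 16) (Function('s')(Q, z) = Mul(Add(8, -15), Pow(Add(-1, 17), -1)) = Mul(-7, Pow(16, -1)) = Mul(-7, Rational(1, 16)) = Rational(-7, 16))
D = Rational(135, 4) (D = Add(-24, Mul(6, Mul(Rational(-7, 16), -22))) = Add(-24, Mul(6, Rational(77, 8))) = Add(-24, Rational(231, 4)) = Rational(135, 4) ≈ 33.750)
Pow(Add(Add(c, Mul(2, 151)), D), -1) = Pow(Add(Add(100, Mul(2, 151)), Rational(135, 4)), -1) = Pow(Add(Add(100, 302), Rational(135, 4)), -1) = Pow(Add(402, Rational(135, 4)), -1) = Pow(Rational(1743, 4), -1) = Rational(4, 1743)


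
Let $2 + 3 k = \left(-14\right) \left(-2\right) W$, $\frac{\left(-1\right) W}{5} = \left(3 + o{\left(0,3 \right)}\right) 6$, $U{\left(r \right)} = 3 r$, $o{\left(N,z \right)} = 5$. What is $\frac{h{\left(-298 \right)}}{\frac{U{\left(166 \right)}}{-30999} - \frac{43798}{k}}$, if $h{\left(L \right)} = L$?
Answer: $- \frac{10349305474}{678289175} \approx -15.258$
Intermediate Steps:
$W = -240$ ($W = - 5 \left(3 + 5\right) 6 = - 5 \cdot 8 \cdot 6 = \left(-5\right) 48 = -240$)
$k = - \frac{6722}{3}$ ($k = - \frac{2}{3} + \frac{\left(-14\right) \left(-2\right) \left(-240\right)}{3} = - \frac{2}{3} + \frac{28 \left(-240\right)}{3} = - \frac{2}{3} + \frac{1}{3} \left(-6720\right) = - \frac{2}{3} - 2240 = - \frac{6722}{3} \approx -2240.7$)
$\frac{h{\left(-298 \right)}}{\frac{U{\left(166 \right)}}{-30999} - \frac{43798}{k}} = - \frac{298}{\frac{3 \cdot 166}{-30999} - \frac{43798}{- \frac{6722}{3}}} = - \frac{298}{498 \left(- \frac{1}{30999}\right) - - \frac{65697}{3361}} = - \frac{298}{- \frac{166}{10333} + \frac{65697}{3361}} = - \frac{298}{\frac{678289175}{34729213}} = \left(-298\right) \frac{34729213}{678289175} = - \frac{10349305474}{678289175}$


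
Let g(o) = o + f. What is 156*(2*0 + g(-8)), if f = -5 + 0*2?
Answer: -2028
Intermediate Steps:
f = -5 (f = -5 + 0 = -5)
g(o) = -5 + o (g(o) = o - 5 = -5 + o)
156*(2*0 + g(-8)) = 156*(2*0 + (-5 - 8)) = 156*(0 - 13) = 156*(-13) = -2028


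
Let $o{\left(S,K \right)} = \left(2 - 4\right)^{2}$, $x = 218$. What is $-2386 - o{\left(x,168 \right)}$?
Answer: $-2390$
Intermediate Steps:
$o{\left(S,K \right)} = 4$ ($o{\left(S,K \right)} = \left(-2\right)^{2} = 4$)
$-2386 - o{\left(x,168 \right)} = -2386 - 4 = -2390$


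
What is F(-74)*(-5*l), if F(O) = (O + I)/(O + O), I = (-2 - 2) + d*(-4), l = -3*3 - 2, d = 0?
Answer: 2145/74 ≈ 28.986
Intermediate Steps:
l = -11 (l = -9 - 2 = -11)
I = -4 (I = (-2 - 2) + 0*(-4) = -4 + 0 = -4)
F(O) = (-4 + O)/(2*O) (F(O) = (O - 4)/(O + O) = (-4 + O)/((2*O)) = (-4 + O)*(1/(2*O)) = (-4 + O)/(2*O))
F(-74)*(-5*l) = ((1/2)*(-4 - 74)/(-74))*(-5*(-11)) = ((1/2)*(-1/74)*(-78))*55 = (39/74)*55 = 2145/74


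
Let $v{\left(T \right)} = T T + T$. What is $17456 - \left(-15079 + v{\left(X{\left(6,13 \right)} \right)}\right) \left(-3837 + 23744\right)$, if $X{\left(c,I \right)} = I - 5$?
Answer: $298761805$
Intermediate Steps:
$X{\left(c,I \right)} = -5 + I$
$v{\left(T \right)} = T + T^{2}$ ($v{\left(T \right)} = T^{2} + T = T + T^{2}$)
$17456 - \left(-15079 + v{\left(X{\left(6,13 \right)} \right)}\right) \left(-3837 + 23744\right) = 17456 - \left(-15079 + \left(-5 + 13\right) \left(1 + \left(-5 + 13\right)\right)\right) \left(-3837 + 23744\right) = 17456 - \left(-15079 + 8 \left(1 + 8\right)\right) 19907 = 17456 - \left(-15079 + 8 \cdot 9\right) 19907 = 17456 - \left(-15079 + 72\right) 19907 = 17456 - \left(-15007\right) 19907 = 17456 - -298744349 = 17456 + 298744349 = 298761805$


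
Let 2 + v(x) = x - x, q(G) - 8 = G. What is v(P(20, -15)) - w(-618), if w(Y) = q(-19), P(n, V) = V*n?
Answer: 9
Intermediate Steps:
q(G) = 8 + G
w(Y) = -11 (w(Y) = 8 - 19 = -11)
v(x) = -2 (v(x) = -2 + (x - x) = -2 + 0 = -2)
v(P(20, -15)) - w(-618) = -2 - 1*(-11) = -2 + 11 = 9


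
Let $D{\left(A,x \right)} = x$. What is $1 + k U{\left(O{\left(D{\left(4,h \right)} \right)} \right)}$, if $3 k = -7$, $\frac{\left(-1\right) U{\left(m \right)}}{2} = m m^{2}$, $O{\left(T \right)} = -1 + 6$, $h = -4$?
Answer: $\frac{1753}{3} \approx 584.33$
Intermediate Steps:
$O{\left(T \right)} = 5$
$U{\left(m \right)} = - 2 m^{3}$ ($U{\left(m \right)} = - 2 m m^{2} = - 2 m^{3}$)
$k = - \frac{7}{3}$ ($k = \frac{1}{3} \left(-7\right) = - \frac{7}{3} \approx -2.3333$)
$1 + k U{\left(O{\left(D{\left(4,h \right)} \right)} \right)} = 1 - \frac{7 \left(- 2 \cdot 5^{3}\right)}{3} = 1 - \frac{7 \left(\left(-2\right) 125\right)}{3} = 1 - - \frac{1750}{3} = 1 + \frac{1750}{3} = \frac{1753}{3}$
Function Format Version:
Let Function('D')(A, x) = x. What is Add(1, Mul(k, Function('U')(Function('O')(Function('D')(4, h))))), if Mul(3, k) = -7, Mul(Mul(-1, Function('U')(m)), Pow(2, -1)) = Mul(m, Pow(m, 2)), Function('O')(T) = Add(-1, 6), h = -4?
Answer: Rational(1753, 3) ≈ 584.33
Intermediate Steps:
Function('O')(T) = 5
Function('U')(m) = Mul(-2, Pow(m, 3)) (Function('U')(m) = Mul(-2, Mul(m, Pow(m, 2))) = Mul(-2, Pow(m, 3)))
k = Rational(-7, 3) (k = Mul(Rational(1, 3), -7) = Rational(-7, 3) ≈ -2.3333)
Add(1, Mul(k, Function('U')(Function('O')(Function('D')(4, h))))) = Add(1, Mul(Rational(-7, 3), Mul(-2, Pow(5, 3)))) = Add(1, Mul(Rational(-7, 3), Mul(-2, 125))) = Add(1, Mul(Rational(-7, 3), -250)) = Add(1, Rational(1750, 3)) = Rational(1753, 3)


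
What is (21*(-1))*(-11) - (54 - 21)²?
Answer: -858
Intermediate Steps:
(21*(-1))*(-11) - (54 - 21)² = -21*(-11) - 1*33² = 231 - 1*1089 = 231 - 1089 = -858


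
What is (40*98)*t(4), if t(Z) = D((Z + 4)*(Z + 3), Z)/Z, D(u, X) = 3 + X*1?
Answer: 6860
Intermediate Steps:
D(u, X) = 3 + X
t(Z) = (3 + Z)/Z
(40*98)*t(4) = (40*98)*((3 + 4)/4) = 3920*((¼)*7) = 3920*(7/4) = 6860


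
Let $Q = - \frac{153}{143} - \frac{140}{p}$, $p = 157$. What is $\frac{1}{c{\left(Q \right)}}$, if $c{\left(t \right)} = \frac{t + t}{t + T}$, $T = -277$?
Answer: $\frac{3131484}{44041} \approx 71.104$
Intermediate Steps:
$Q = - \frac{44041}{22451}$ ($Q = - \frac{153}{143} - \frac{140}{157} = - \frac{44041}{22451} \approx -1.9616$)
$c{\left(t \right)} = \frac{2 t}{-277 + t}$ ($c{\left(t \right)} = \frac{t + t}{t - 277} = \frac{2 t}{-277 + t}$)
$\frac{1}{c{\left(Q \right)}} = \frac{1}{2 \left(- \frac{44041}{22451}\right) \frac{1}{-277 - \frac{44041}{22451}}} = \frac{1}{2 \left(- \frac{44041}{22451}\right) \frac{1}{- \frac{6262968}{22451}}} = \frac{1}{2 \left(- \frac{44041}{22451}\right) \left(- \frac{22451}{6262968}\right)} = \frac{1}{\frac{44041}{3131484}} = \frac{3131484}{44041}$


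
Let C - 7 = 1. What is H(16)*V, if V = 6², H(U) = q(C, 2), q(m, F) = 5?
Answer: 180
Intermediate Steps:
C = 8 (C = 7 + 1 = 8)
H(U) = 5
V = 36
H(16)*V = 5*36 = 180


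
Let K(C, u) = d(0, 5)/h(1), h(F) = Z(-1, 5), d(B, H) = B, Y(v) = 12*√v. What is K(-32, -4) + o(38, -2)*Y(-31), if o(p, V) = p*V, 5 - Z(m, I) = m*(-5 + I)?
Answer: -912*I*√31 ≈ -5077.8*I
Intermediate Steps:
Z(m, I) = 5 - m*(-5 + I)
h(F) = 5 (h(F) = 5 + 5*(-1) - 1*5*(-1) = 5 - 5 + 5 = 5)
K(C, u) = 0 (K(C, u) = 0/5 = 0*(⅕) = 0)
o(p, V) = V*p
K(-32, -4) + o(38, -2)*Y(-31) = 0 + (-2*38)*(12*√(-31)) = 0 - 912*I*√31 = -912*I*√31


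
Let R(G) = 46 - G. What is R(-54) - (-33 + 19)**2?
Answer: -96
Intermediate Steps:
R(-54) - (-33 + 19)**2 = (46 - 1*(-54)) - (-33 + 19)**2 = (46 + 54) - 1*(-14)**2 = 100 - 1*196 = 100 - 196 = -96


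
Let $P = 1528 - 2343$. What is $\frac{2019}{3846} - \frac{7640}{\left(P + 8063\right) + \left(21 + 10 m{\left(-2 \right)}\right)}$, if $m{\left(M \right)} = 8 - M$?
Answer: $- \frac{4835143}{9447058} \approx -0.51182$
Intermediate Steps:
$P = -815$ ($P = 1528 - 2343 = -815$)
$\frac{2019}{3846} - \frac{7640}{\left(P + 8063\right) + \left(21 + 10 m{\left(-2 \right)}\right)} = \frac{2019}{3846} - \frac{7640}{\left(-815 + 8063\right) + \left(21 + 10 \left(8 - -2\right)\right)} = 2019 \cdot \frac{1}{3846} - \frac{7640}{7248 + \left(21 + 10 \left(8 + 2\right)\right)} = \frac{673}{1282} - \frac{7640}{7248 + \left(21 + 10 \cdot 10\right)} = \frac{673}{1282} - \frac{7640}{7248 + \left(21 + 100\right)} = \frac{673}{1282} - \frac{7640}{7248 + 121} = \frac{673}{1282} - \frac{7640}{7369} = - \frac{4835143}{9447058}$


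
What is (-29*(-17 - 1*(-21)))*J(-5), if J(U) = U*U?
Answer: -2900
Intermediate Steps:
J(U) = U²
(-29*(-17 - 1*(-21)))*J(-5) = -29*(-17 - 1*(-21))*(-5)² = -29*(-17 + 21)*25 = -29*4*25 = -116*25 = -2900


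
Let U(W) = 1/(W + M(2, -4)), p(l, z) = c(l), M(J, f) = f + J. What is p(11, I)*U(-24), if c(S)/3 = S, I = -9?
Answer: -33/26 ≈ -1.2692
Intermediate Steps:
M(J, f) = J + f
c(S) = 3*S
p(l, z) = 3*l
U(W) = 1/(-2 + W) (U(W) = 1/(W + (2 - 4)) = 1/(W - 2) = 1/(-2 + W))
p(11, I)*U(-24) = (3*11)/(-2 - 24) = 33/(-26) = 33*(-1/26) = -33/26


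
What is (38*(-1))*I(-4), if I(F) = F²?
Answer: -608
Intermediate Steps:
(38*(-1))*I(-4) = (38*(-1))*(-4)² = -38*16 = -608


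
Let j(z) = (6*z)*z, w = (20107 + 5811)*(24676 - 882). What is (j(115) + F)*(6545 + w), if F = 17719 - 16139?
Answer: 49909485436410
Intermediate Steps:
F = 1580
w = 616692892 (w = 25918*23794 = 616692892)
j(z) = 6*z²
(j(115) + F)*(6545 + w) = (6*115² + 1580)*(6545 + 616692892) = (6*13225 + 1580)*616699437 = (79350 + 1580)*616699437 = 80930*616699437 = 49909485436410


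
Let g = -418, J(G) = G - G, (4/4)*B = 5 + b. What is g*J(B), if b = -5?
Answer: 0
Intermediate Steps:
B = 0 (B = 5 - 5 = 0)
J(G) = 0
g*J(B) = -418*0 = 0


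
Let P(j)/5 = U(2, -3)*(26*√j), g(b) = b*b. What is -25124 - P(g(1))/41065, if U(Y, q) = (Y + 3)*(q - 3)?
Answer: -206342632/8213 ≈ -25124.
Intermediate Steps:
g(b) = b²
U(Y, q) = (-3 + q)*(3 + Y) (U(Y, q) = (3 + Y)*(-3 + q) = (-3 + q)*(3 + Y))
P(j) = -3900*√j (P(j) = 5*((-9 - 3*2 + 3*(-3) + 2*(-3))*(26*√j)) = 5*((-9 - 6 - 9 - 6)*(26*√j)) = 5*(-780*√j) = -3900*√j)
-25124 - P(g(1))/41065 = -25124 - (-3900*√(1²))/41065 = -25124 - (-3900*√1)/41065 = -25124 - (-3900*1)/41065 = -25124 - (-3900)/41065 = -25124 - 1*(-780/8213) = -25124 + 780/8213 = -206342632/8213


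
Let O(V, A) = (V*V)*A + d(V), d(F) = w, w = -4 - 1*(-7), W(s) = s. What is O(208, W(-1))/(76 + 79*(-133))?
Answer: 43261/10431 ≈ 4.1473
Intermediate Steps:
w = 3 (w = -4 + 7 = 3)
d(F) = 3
O(V, A) = 3 + A*V² (O(V, A) = (V*V)*A + 3 = V²*A + 3 = A*V² + 3 = 3 + A*V²)
O(208, W(-1))/(76 + 79*(-133)) = (3 - 1*208²)/(76 + 79*(-133)) = (3 - 1*43264)/(76 - 10507) = (3 - 43264)/(-10431) = -43261*(-1/10431) = 43261/10431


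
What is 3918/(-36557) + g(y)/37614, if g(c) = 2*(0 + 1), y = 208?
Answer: -73649269/687527499 ≈ -0.10712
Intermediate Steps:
g(c) = 2 (g(c) = 2*1 = 2)
3918/(-36557) + g(y)/37614 = 3918/(-36557) + 2/37614 = 3918*(-1/36557) + 2*(1/37614) = -3918/36557 + 1/18807 = -73649269/687527499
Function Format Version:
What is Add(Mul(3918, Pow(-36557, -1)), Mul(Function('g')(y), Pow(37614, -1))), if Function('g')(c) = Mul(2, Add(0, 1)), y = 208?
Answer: Rational(-73649269, 687527499) ≈ -0.10712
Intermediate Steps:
Function('g')(c) = 2 (Function('g')(c) = Mul(2, 1) = 2)
Add(Mul(3918, Pow(-36557, -1)), Mul(Function('g')(y), Pow(37614, -1))) = Add(Mul(3918, Pow(-36557, -1)), Mul(2, Pow(37614, -1))) = Add(Mul(3918, Rational(-1, 36557)), Mul(2, Rational(1, 37614))) = Add(Rational(-3918, 36557), Rational(1, 18807)) = Rational(-73649269, 687527499)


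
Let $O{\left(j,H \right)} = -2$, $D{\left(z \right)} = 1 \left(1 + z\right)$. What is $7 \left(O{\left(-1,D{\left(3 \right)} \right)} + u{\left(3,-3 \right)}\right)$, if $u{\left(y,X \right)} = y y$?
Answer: $49$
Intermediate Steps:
$u{\left(y,X \right)} = y^{2}$
$D{\left(z \right)} = 1 + z$
$7 \left(O{\left(-1,D{\left(3 \right)} \right)} + u{\left(3,-3 \right)}\right) = 7 \left(-2 + 3^{2}\right) = 7 \left(-2 + 9\right) = 7 \cdot 7 = 49$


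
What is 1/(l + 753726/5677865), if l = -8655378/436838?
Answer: -1240153595435/24407405824791 ≈ -0.050811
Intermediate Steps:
l = -4327689/218419 (l = -8655378*1/436838 = -4327689/218419 ≈ -19.814)
1/(l + 753726/5677865) = 1/(-4327689/218419 + 753726/5677865) = 1/(-24407405824791/1240153595435) = -1240153595435/24407405824791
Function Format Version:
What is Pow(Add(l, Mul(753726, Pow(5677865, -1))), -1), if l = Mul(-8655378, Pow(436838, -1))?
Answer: Rational(-1240153595435, 24407405824791) ≈ -0.050811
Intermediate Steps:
l = Rational(-4327689, 218419) (l = Mul(-8655378, Rational(1, 436838)) = Rational(-4327689, 218419) ≈ -19.814)
Pow(Add(l, Mul(753726, Pow(5677865, -1))), -1) = Pow(Add(Rational(-4327689, 218419), Mul(753726, Pow(5677865, -1))), -1) = Pow(Add(Rational(-4327689, 218419), Mul(753726, Rational(1, 5677865))), -1) = Pow(Add(Rational(-4327689, 218419), Rational(753726, 5677865)), -1) = Pow(Rational(-24407405824791, 1240153595435), -1) = Rational(-1240153595435, 24407405824791)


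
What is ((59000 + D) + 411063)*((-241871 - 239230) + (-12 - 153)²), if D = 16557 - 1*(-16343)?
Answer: -228282834588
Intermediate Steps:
D = 32900 (D = 16557 + 16343 = 32900)
((59000 + D) + 411063)*((-241871 - 239230) + (-12 - 153)²) = ((59000 + 32900) + 411063)*((-241871 - 239230) + (-12 - 153)²) = (91900 + 411063)*(-481101 + (-165)²) = 502963*(-481101 + 27225) = 502963*(-453876) = -228282834588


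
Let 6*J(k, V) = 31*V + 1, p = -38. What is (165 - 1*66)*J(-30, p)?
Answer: -38841/2 ≈ -19421.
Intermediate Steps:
J(k, V) = 1/6 + 31*V/6 (J(k, V) = (31*V + 1)/6 = (1 + 31*V)/6 = 1/6 + 31*V/6)
(165 - 1*66)*J(-30, p) = (165 - 1*66)*(1/6 + (31/6)*(-38)) = (165 - 66)*(1/6 - 589/3) = 99*(-1177/6) = -38841/2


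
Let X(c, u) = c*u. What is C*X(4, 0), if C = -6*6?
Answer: 0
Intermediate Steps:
C = -36
C*X(4, 0) = -144*0 = -36*0 = 0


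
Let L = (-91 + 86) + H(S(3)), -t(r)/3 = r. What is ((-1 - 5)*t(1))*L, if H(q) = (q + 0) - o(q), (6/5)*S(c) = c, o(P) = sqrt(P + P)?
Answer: -45 - 18*sqrt(5) ≈ -85.249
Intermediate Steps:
o(P) = sqrt(2)*sqrt(P) (o(P) = sqrt(2*P) = sqrt(2)*sqrt(P))
S(c) = 5*c/6
t(r) = -3*r
H(q) = q - sqrt(2)*sqrt(q) (H(q) = (q + 0) - sqrt(2)*sqrt(q) = q - sqrt(2)*sqrt(q))
L = -5/2 - sqrt(5) (L = (-91 + 86) + ((5/6)*3 - sqrt(2)*sqrt((5/6)*3)) = -5 + (5/2 - sqrt(2)*sqrt(5/2)) = -5 + (5/2 - sqrt(2)*sqrt(10)/2) = -5 + (5/2 - sqrt(5)) = -5/2 - sqrt(5) ≈ -4.7361)
((-1 - 5)*t(1))*L = ((-1 - 5)*(-3*1))*(-5/2 - sqrt(5)) = (-6*(-3))*(-5/2 - sqrt(5)) = 18*(-5/2 - sqrt(5)) = -45 - 18*sqrt(5)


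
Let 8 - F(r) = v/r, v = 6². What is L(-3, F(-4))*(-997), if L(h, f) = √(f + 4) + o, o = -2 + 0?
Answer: 1994 - 997*√21 ≈ -2574.8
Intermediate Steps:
v = 36
o = -2
F(r) = 8 - 36/r
L(h, f) = -2 + √(4 + f) (L(h, f) = √(f + 4) - 2 = √(4 + f) - 2 = -2 + √(4 + f))
L(-3, F(-4))*(-997) = (-2 + √(4 + (8 - 36/(-4))))*(-997) = (-2 + √(4 + (8 - 36*(-¼))))*(-997) = (-2 + √(4 + (8 + 9)))*(-997) = (-2 + √(4 + 17))*(-997) = (-2 + √21)*(-997) = 1994 - 997*√21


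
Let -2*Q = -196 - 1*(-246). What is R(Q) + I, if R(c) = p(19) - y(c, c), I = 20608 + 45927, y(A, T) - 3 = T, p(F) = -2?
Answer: 66555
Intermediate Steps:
y(A, T) = 3 + T
Q = -25 (Q = -(-196 - 1*(-246))/2 = -(-196 + 246)/2 = -½*50 = -25)
I = 66535
R(c) = -5 - c (R(c) = -2 - (3 + c) = -2 + (-3 - c) = -5 - c)
R(Q) + I = (-5 - 1*(-25)) + 66535 = (-5 + 25) + 66535 = 20 + 66535 = 66555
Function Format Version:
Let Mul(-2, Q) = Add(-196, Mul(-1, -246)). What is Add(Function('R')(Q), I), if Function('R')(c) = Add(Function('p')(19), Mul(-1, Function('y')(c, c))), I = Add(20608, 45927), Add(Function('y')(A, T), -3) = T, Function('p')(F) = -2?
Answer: 66555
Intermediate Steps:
Function('y')(A, T) = Add(3, T)
Q = -25 (Q = Mul(Rational(-1, 2), Add(-196, Mul(-1, -246))) = Mul(Rational(-1, 2), Add(-196, 246)) = Mul(Rational(-1, 2), 50) = -25)
I = 66535
Function('R')(c) = Add(-5, Mul(-1, c)) (Function('R')(c) = Add(-2, Mul(-1, Add(3, c))) = Add(-2, Add(-3, Mul(-1, c))) = Add(-5, Mul(-1, c)))
Add(Function('R')(Q), I) = Add(Add(-5, Mul(-1, -25)), 66535) = Add(Add(-5, 25), 66535) = Add(20, 66535) = 66555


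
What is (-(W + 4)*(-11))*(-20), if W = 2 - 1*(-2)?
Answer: -1760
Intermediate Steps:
W = 4 (W = 2 + 2 = 4)
(-(W + 4)*(-11))*(-20) = (-(4 + 4)*(-11))*(-20) = (-1*8*(-11))*(-20) = -8*(-11)*(-20) = 88*(-20) = -1760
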